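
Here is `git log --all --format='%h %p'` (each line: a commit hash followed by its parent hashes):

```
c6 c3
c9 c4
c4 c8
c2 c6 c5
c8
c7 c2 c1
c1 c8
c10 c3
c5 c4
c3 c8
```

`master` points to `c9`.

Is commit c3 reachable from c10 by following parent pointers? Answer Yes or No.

Yes

Ancestors of c10 (commits reachable by following parents): {c10, c3, c8}.
c3 is in that set, so it is an ancestor of c10.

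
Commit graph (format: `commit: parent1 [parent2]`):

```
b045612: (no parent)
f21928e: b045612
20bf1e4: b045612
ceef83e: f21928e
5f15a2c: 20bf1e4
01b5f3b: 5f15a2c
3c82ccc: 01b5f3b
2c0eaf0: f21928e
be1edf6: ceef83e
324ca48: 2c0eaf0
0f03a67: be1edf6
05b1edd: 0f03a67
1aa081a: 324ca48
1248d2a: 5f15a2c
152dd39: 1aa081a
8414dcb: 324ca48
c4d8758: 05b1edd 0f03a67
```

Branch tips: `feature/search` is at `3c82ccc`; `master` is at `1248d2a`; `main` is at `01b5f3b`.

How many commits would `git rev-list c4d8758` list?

7

Walking parent pointers from c4d8758: reachable set = {05b1edd, 0f03a67, b045612, be1edf6, c4d8758, ceef83e, f21928e}.
That is 7 commits.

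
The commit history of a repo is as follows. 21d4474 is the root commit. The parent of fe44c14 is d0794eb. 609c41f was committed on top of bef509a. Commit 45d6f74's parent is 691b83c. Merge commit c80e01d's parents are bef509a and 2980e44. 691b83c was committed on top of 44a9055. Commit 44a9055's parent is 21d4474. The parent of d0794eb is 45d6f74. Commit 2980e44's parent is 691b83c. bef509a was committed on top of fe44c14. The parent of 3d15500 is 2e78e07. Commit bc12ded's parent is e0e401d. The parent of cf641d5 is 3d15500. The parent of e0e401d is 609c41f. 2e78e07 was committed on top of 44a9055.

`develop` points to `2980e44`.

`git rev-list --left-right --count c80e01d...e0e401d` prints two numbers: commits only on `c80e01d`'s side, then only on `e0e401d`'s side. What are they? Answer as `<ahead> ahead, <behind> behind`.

Reachable from c80e01d: {21d4474, 2980e44, 44a9055, 45d6f74, 691b83c, bef509a, c80e01d, d0794eb, fe44c14}.
Reachable from e0e401d: {21d4474, 44a9055, 45d6f74, 609c41f, 691b83c, bef509a, d0794eb, e0e401d, fe44c14}.
Only in c80e01d's history (ahead): {2980e44, c80e01d} — 2.
Only in e0e401d's history (behind): {609c41f, e0e401d} — 2.

2 ahead, 2 behind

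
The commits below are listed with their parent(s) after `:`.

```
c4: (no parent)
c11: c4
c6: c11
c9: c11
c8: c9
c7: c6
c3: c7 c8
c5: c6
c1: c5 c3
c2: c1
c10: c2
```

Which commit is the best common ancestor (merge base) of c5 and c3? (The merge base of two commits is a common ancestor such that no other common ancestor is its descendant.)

Ancestors of c5: {c11, c4, c5, c6}.
Ancestors of c3: {c11, c3, c4, c6, c7, c8, c9}.
Common ancestors: {c11, c4, c6}.
Among these, c6 is not an ancestor of any other common ancestor — it is the merge base.

c6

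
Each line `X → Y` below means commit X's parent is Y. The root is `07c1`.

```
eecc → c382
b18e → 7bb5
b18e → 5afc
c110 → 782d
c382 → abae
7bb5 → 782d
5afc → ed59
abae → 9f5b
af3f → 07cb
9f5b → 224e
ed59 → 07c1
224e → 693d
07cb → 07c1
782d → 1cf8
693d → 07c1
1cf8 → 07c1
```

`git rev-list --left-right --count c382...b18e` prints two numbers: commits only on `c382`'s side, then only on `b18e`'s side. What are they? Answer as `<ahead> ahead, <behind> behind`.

5 ahead, 6 behind

Reachable from c382: {07c1, 224e, 693d, 9f5b, abae, c382}.
Reachable from b18e: {07c1, 1cf8, 5afc, 782d, 7bb5, b18e, ed59}.
Only in c382's history (ahead): {224e, 693d, 9f5b, abae, c382} — 5.
Only in b18e's history (behind): {1cf8, 5afc, 782d, 7bb5, b18e, ed59} — 6.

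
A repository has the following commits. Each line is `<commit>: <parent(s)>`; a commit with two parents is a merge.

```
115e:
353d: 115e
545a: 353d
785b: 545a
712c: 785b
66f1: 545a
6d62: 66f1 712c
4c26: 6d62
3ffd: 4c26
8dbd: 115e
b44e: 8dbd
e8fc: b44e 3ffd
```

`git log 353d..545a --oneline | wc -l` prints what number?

Reachable from 545a: {115e, 353d, 545a}.
Reachable from 353d: {115e, 353d}.
In 545a's history but not 353d's: {545a} — 1 commit.

1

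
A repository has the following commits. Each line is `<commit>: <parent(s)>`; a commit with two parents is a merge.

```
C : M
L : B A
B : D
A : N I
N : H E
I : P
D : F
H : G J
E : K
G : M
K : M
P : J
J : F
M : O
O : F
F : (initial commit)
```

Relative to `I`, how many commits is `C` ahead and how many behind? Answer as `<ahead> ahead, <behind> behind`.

3 ahead, 3 behind

Reachable from C: {C, F, M, O}.
Reachable from I: {F, I, J, P}.
Only in C's history (ahead): {C, M, O} — 3.
Only in I's history (behind): {I, J, P} — 3.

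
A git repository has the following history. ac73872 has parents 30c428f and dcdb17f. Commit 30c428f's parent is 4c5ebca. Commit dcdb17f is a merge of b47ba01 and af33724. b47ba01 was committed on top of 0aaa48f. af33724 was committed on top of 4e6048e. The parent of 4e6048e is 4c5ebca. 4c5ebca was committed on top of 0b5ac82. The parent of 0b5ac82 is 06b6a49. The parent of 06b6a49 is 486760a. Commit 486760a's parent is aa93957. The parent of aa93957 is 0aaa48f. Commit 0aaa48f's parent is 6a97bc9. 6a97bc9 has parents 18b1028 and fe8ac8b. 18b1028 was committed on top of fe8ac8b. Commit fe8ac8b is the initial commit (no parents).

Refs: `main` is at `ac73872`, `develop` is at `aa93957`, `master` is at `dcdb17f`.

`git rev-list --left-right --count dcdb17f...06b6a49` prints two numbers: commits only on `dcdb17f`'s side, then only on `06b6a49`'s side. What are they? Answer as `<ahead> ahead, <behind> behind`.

Reachable from dcdb17f: {06b6a49, 0aaa48f, 0b5ac82, 18b1028, 486760a, 4c5ebca, 4e6048e, 6a97bc9, aa93957, af33724, b47ba01, dcdb17f, fe8ac8b}.
Reachable from 06b6a49: {06b6a49, 0aaa48f, 18b1028, 486760a, 6a97bc9, aa93957, fe8ac8b}.
Only in dcdb17f's history (ahead): {0b5ac82, 4c5ebca, 4e6048e, af33724, b47ba01, dcdb17f} — 6.
Only in 06b6a49's history (behind): {} — 0.

6 ahead, 0 behind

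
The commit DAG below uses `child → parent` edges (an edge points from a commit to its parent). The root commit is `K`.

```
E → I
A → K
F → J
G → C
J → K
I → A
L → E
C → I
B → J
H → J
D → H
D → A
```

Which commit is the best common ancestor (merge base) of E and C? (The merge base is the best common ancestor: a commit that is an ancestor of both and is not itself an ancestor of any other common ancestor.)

Ancestors of E: {A, E, I, K}.
Ancestors of C: {A, C, I, K}.
Common ancestors: {A, I, K}.
Among these, I is not an ancestor of any other common ancestor — it is the merge base.

I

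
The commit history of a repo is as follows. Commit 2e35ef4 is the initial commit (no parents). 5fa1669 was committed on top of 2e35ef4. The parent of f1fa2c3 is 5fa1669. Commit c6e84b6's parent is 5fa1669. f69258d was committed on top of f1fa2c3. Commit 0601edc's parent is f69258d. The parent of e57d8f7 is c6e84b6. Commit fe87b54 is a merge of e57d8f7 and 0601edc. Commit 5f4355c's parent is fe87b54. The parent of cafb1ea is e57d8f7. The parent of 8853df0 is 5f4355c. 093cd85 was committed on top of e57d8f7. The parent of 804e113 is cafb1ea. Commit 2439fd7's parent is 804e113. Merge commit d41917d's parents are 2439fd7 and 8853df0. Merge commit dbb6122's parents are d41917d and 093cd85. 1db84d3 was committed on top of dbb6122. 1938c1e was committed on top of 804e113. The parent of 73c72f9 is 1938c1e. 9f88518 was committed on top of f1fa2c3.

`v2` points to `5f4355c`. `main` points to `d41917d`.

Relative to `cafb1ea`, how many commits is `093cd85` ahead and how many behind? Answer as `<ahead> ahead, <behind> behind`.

1 ahead, 1 behind

Reachable from 093cd85: {093cd85, 2e35ef4, 5fa1669, c6e84b6, e57d8f7}.
Reachable from cafb1ea: {2e35ef4, 5fa1669, c6e84b6, cafb1ea, e57d8f7}.
Only in 093cd85's history (ahead): {093cd85} — 1.
Only in cafb1ea's history (behind): {cafb1ea} — 1.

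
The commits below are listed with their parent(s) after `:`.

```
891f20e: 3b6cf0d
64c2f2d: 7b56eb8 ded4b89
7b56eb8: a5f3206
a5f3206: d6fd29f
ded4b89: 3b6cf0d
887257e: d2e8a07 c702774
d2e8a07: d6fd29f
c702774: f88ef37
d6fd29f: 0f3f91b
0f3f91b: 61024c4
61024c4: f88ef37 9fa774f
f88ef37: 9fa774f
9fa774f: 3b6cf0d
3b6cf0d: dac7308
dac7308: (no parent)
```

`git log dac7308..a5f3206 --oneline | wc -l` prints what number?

7

Reachable from a5f3206: {0f3f91b, 3b6cf0d, 61024c4, 9fa774f, a5f3206, d6fd29f, dac7308, f88ef37}.
Reachable from dac7308: {dac7308}.
In a5f3206's history but not dac7308's: {0f3f91b, 3b6cf0d, 61024c4, 9fa774f, a5f3206, d6fd29f, f88ef37} — 7 commits.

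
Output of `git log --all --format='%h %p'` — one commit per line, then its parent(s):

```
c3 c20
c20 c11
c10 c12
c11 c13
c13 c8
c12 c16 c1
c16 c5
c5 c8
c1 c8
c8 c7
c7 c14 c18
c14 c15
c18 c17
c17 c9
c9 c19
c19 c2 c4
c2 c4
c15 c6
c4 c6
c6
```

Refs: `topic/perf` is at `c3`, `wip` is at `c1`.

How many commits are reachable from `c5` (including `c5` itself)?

12

Walking parent pointers from c5: reachable set = {c14, c15, c17, c18, c19, c2, c4, c5, c6, c7, c8, c9}.
That is 12 commits.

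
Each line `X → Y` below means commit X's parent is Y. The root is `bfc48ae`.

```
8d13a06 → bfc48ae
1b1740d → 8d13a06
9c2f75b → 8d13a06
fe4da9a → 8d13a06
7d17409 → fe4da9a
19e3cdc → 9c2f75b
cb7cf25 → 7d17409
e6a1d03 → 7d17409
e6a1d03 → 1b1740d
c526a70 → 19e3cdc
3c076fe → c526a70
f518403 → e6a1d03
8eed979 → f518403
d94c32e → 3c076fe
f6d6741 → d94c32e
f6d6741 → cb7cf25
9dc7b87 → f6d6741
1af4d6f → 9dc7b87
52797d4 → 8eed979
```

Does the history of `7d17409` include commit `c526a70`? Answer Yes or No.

Ancestors of 7d17409: {7d17409, 8d13a06, bfc48ae, fe4da9a}.
c526a70 is not in that set, so it is not an ancestor of 7d17409.

No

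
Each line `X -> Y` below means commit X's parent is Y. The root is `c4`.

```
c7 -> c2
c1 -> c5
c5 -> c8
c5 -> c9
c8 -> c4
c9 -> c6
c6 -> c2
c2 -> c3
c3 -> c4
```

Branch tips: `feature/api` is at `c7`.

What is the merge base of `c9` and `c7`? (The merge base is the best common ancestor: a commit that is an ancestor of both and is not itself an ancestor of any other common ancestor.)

Ancestors of c9: {c2, c3, c4, c6, c9}.
Ancestors of c7: {c2, c3, c4, c7}.
Common ancestors: {c2, c3, c4}.
Among these, c2 is not an ancestor of any other common ancestor — it is the merge base.

c2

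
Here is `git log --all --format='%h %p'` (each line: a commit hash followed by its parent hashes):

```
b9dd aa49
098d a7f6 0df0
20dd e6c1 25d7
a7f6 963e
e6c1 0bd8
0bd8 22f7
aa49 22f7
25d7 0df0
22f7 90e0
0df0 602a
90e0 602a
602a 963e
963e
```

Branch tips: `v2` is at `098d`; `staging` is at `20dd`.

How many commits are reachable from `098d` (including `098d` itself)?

Walking parent pointers from 098d: reachable set = {098d, 0df0, 602a, 963e, a7f6}.
That is 5 commits.

5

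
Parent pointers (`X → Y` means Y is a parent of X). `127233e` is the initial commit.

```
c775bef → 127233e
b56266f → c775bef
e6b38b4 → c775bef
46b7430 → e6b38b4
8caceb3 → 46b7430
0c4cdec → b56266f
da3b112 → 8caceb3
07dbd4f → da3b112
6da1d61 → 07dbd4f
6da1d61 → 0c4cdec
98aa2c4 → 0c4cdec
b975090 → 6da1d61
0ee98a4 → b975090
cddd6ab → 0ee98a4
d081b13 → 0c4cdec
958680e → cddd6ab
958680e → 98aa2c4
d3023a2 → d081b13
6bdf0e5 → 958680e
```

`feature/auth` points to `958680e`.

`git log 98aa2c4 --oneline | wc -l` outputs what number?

Walking parent pointers from 98aa2c4: reachable set = {0c4cdec, 127233e, 98aa2c4, b56266f, c775bef}.
That is 5 commits.

5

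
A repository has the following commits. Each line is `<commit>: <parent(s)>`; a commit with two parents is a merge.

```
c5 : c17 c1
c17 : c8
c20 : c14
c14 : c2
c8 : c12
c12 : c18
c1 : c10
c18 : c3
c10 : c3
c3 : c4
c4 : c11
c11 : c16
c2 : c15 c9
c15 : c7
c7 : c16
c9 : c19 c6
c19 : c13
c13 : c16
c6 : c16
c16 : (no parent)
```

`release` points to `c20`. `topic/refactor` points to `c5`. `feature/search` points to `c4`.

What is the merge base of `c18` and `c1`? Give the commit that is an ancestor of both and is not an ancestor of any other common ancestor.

Ancestors of c18: {c11, c16, c18, c3, c4}.
Ancestors of c1: {c1, c10, c11, c16, c3, c4}.
Common ancestors: {c11, c16, c3, c4}.
Among these, c3 is not an ancestor of any other common ancestor — it is the merge base.

c3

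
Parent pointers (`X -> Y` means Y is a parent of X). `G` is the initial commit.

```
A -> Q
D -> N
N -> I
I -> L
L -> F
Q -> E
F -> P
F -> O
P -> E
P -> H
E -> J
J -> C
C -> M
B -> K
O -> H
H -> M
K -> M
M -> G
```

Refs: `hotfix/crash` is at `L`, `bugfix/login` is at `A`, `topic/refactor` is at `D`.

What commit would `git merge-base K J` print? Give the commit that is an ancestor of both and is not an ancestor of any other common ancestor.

M

Ancestors of K: {G, K, M}.
Ancestors of J: {C, G, J, M}.
Common ancestors: {G, M}.
Among these, M is not an ancestor of any other common ancestor — it is the merge base.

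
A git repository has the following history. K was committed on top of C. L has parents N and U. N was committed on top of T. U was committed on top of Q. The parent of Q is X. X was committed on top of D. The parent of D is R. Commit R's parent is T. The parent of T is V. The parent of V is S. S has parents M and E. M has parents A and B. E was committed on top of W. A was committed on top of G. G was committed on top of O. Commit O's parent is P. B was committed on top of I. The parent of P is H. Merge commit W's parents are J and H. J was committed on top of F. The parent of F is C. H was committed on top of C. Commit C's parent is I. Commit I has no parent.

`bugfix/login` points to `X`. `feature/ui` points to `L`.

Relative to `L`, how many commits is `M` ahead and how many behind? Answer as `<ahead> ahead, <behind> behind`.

Reachable from M: {A, B, C, G, H, I, M, O, P}.
Reachable from L: {A, B, C, D, E, F, G, H, I, J, L, M, N, O, P, Q, R, S, T, U, V, W, X}.
Only in M's history (ahead): {} — 0.
Only in L's history (behind): {D, E, F, J, L, N, Q, R, S, T, U, V, W, X} — 14.

0 ahead, 14 behind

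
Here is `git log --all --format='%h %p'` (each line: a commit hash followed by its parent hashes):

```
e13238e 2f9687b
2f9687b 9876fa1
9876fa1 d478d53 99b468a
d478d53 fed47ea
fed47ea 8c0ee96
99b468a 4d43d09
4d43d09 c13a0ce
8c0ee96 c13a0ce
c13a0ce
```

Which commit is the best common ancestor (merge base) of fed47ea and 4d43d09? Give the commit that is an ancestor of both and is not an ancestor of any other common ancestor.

c13a0ce

Ancestors of fed47ea: {8c0ee96, c13a0ce, fed47ea}.
Ancestors of 4d43d09: {4d43d09, c13a0ce}.
Common ancestors: {c13a0ce}.
The only common ancestor is c13a0ce, so it is the merge base.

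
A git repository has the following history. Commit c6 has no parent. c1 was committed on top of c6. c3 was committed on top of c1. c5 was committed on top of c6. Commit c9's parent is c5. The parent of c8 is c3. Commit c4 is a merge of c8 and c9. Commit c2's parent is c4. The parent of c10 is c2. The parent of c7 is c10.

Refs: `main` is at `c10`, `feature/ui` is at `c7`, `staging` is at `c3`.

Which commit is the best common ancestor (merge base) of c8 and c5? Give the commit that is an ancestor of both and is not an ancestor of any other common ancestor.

c6

Ancestors of c8: {c1, c3, c6, c8}.
Ancestors of c5: {c5, c6}.
Common ancestors: {c6}.
The only common ancestor is c6, so it is the merge base.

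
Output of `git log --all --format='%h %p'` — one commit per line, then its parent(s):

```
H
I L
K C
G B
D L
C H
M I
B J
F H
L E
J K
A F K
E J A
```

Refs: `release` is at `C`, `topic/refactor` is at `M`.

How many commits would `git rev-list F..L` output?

Reachable from L: {A, C, E, F, H, J, K, L}.
Reachable from F: {F, H}.
In L's history but not F's: {A, C, E, J, K, L} — 6 commits.

6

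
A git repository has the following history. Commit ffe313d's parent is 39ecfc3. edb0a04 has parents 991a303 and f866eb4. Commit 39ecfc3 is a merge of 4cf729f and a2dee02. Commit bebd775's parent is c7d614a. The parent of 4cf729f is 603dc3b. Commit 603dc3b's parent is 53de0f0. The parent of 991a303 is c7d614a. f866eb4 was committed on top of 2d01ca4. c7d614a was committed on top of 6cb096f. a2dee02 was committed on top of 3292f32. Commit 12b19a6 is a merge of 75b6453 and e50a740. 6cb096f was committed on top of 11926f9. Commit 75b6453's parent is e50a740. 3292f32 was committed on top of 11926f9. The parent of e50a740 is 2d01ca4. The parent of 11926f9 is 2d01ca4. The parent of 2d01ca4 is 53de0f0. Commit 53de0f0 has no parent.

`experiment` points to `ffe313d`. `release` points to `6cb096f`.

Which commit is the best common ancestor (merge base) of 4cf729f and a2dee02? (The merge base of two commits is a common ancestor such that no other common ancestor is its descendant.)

53de0f0

Ancestors of 4cf729f: {4cf729f, 53de0f0, 603dc3b}.
Ancestors of a2dee02: {11926f9, 2d01ca4, 3292f32, 53de0f0, a2dee02}.
Common ancestors: {53de0f0}.
The only common ancestor is 53de0f0, so it is the merge base.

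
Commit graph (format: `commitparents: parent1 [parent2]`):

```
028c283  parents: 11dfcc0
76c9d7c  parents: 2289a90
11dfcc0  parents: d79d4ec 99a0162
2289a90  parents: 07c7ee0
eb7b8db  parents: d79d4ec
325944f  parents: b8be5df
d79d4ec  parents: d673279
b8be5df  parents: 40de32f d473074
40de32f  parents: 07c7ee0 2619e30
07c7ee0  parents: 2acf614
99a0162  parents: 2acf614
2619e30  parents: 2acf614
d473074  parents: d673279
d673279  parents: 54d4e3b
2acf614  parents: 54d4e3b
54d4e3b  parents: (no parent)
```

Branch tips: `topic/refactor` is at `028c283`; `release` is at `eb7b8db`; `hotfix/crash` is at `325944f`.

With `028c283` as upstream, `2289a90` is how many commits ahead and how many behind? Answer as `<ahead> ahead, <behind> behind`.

Reachable from 2289a90: {07c7ee0, 2289a90, 2acf614, 54d4e3b}.
Reachable from 028c283: {028c283, 11dfcc0, 2acf614, 54d4e3b, 99a0162, d673279, d79d4ec}.
Only in 2289a90's history (ahead): {07c7ee0, 2289a90} — 2.
Only in 028c283's history (behind): {028c283, 11dfcc0, 99a0162, d673279, d79d4ec} — 5.

2 ahead, 5 behind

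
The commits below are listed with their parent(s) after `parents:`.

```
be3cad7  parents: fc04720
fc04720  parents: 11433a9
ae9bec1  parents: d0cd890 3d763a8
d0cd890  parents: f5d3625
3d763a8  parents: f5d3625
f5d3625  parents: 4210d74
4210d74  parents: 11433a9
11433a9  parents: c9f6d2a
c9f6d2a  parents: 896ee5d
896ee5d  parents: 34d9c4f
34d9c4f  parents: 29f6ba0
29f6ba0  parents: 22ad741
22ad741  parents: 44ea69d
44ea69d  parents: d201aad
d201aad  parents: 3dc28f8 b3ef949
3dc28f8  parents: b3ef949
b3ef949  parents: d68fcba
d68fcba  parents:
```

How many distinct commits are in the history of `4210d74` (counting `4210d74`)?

Walking parent pointers from 4210d74: reachable set = {11433a9, 22ad741, 29f6ba0, 34d9c4f, 3dc28f8, 4210d74, 44ea69d, 896ee5d, b3ef949, c9f6d2a, d201aad, d68fcba}.
That is 12 commits.

12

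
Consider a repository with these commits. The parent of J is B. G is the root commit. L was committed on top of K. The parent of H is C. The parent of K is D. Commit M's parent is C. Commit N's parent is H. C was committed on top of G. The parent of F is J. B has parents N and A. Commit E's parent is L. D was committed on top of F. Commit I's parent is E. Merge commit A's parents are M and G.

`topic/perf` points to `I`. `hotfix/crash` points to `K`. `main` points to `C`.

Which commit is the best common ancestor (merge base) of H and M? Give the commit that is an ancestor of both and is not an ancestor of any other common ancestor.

C

Ancestors of H: {C, G, H}.
Ancestors of M: {C, G, M}.
Common ancestors: {C, G}.
Among these, C is not an ancestor of any other common ancestor — it is the merge base.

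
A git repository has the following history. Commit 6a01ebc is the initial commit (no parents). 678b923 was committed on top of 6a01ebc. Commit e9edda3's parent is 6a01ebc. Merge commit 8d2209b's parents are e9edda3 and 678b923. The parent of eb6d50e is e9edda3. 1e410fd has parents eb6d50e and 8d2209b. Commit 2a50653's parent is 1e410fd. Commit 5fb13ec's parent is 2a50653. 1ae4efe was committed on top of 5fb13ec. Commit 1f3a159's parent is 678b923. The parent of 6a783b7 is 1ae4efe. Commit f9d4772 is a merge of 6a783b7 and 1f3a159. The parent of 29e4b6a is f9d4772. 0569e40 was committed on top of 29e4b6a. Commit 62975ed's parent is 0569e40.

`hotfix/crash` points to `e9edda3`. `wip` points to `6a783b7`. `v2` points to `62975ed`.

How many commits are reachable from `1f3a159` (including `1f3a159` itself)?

Walking parent pointers from 1f3a159: reachable set = {1f3a159, 678b923, 6a01ebc}.
That is 3 commits.

3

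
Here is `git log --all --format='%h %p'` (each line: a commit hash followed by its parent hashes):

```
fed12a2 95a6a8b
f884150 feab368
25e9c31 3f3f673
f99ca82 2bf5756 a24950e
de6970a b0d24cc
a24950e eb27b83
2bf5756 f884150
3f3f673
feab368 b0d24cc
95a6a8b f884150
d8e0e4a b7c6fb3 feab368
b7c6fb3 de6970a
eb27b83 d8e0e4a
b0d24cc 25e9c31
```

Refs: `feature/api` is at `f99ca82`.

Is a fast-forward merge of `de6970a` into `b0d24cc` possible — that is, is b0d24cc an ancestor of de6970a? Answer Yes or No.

Yes

A fast-forward from b0d24cc to de6970a is possible iff b0d24cc is an ancestor of de6970a.
Ancestors of de6970a: {25e9c31, 3f3f673, b0d24cc, de6970a}.
b0d24cc is among them, so fast-forward is possible.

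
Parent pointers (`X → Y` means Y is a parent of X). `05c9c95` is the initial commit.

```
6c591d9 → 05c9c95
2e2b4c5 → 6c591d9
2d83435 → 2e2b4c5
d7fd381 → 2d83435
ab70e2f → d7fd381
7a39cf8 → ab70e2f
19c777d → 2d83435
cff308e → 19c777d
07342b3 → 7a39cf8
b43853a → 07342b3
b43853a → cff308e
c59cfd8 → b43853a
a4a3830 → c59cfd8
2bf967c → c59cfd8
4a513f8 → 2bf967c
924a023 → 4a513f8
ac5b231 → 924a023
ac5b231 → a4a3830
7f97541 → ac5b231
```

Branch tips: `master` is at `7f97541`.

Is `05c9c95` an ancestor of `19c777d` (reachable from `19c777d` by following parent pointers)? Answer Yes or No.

Yes

Ancestors of 19c777d (commits reachable by following parents): {05c9c95, 19c777d, 2d83435, 2e2b4c5, 6c591d9}.
05c9c95 is in that set, so it is an ancestor of 19c777d.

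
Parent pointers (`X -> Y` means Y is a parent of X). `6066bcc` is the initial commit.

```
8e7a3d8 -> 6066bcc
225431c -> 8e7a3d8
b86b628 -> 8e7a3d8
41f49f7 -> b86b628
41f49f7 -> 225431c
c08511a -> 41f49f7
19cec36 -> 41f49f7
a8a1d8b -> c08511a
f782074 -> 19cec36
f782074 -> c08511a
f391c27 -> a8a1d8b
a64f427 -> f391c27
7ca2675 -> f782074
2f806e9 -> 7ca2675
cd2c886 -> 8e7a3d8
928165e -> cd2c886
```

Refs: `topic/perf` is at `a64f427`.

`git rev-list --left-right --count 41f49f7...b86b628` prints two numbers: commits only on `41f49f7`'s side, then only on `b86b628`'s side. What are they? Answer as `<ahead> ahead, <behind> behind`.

Reachable from 41f49f7: {225431c, 41f49f7, 6066bcc, 8e7a3d8, b86b628}.
Reachable from b86b628: {6066bcc, 8e7a3d8, b86b628}.
Only in 41f49f7's history (ahead): {225431c, 41f49f7} — 2.
Only in b86b628's history (behind): {} — 0.

2 ahead, 0 behind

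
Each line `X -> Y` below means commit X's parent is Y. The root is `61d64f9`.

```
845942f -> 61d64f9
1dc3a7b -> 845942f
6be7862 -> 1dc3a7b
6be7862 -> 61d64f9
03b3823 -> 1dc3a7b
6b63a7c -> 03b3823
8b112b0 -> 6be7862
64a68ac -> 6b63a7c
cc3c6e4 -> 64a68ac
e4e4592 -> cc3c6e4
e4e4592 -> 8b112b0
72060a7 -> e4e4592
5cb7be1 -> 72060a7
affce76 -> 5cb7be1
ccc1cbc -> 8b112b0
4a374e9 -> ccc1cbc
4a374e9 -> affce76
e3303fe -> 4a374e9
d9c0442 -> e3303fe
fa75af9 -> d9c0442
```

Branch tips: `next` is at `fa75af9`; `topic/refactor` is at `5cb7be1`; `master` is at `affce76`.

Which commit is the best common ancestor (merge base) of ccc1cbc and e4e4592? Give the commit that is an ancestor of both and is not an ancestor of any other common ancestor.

8b112b0

Ancestors of ccc1cbc: {1dc3a7b, 61d64f9, 6be7862, 845942f, 8b112b0, ccc1cbc}.
Ancestors of e4e4592: {03b3823, 1dc3a7b, 61d64f9, 64a68ac, 6b63a7c, 6be7862, 845942f, 8b112b0, cc3c6e4, e4e4592}.
Common ancestors: {1dc3a7b, 61d64f9, 6be7862, 845942f, 8b112b0}.
Among these, 8b112b0 is not an ancestor of any other common ancestor — it is the merge base.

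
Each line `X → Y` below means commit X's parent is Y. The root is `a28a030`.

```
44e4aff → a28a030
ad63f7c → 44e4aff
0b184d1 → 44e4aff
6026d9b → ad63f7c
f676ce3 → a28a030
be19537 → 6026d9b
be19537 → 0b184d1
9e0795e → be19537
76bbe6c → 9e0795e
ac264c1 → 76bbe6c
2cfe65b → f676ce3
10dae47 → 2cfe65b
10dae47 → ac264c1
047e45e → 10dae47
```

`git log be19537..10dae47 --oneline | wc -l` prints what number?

6

Reachable from 10dae47: {0b184d1, 10dae47, 2cfe65b, 44e4aff, 6026d9b, 76bbe6c, 9e0795e, a28a030, ac264c1, ad63f7c, be19537, f676ce3}.
Reachable from be19537: {0b184d1, 44e4aff, 6026d9b, a28a030, ad63f7c, be19537}.
In 10dae47's history but not be19537's: {10dae47, 2cfe65b, 76bbe6c, 9e0795e, ac264c1, f676ce3} — 6 commits.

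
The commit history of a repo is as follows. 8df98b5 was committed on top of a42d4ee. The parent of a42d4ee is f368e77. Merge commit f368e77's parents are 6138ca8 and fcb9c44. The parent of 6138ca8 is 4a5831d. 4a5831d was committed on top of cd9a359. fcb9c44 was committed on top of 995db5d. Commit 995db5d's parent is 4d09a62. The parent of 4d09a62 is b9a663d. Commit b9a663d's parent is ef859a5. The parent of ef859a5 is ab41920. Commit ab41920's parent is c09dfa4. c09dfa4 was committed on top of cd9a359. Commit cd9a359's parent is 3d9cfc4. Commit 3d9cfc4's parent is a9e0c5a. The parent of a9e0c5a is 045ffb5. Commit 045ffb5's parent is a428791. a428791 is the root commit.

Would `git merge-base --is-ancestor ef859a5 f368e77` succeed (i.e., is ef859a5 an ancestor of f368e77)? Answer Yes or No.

Yes

Ancestors of f368e77 (commits reachable by following parents): {045ffb5, 3d9cfc4, 4a5831d, 4d09a62, 6138ca8, 995db5d, a428791, a9e0c5a, ab41920, b9a663d, c09dfa4, cd9a359, ef859a5, f368e77, fcb9c44}.
ef859a5 is in that set, so it is an ancestor of f368e77.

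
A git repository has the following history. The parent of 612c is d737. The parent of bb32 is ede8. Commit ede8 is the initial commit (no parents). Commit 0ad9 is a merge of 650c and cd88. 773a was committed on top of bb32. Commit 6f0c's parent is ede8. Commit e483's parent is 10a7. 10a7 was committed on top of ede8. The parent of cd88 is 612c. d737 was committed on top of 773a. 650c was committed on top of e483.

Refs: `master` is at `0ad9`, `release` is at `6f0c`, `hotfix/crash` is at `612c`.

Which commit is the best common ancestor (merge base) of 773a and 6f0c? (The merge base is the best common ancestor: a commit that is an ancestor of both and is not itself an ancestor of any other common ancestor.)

ede8

Ancestors of 773a: {773a, bb32, ede8}.
Ancestors of 6f0c: {6f0c, ede8}.
Common ancestors: {ede8}.
The only common ancestor is ede8, so it is the merge base.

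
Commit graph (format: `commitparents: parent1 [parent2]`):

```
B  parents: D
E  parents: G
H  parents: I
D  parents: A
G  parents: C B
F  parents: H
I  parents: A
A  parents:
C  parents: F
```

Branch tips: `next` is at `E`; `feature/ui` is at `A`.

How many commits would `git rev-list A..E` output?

Reachable from E: {A, B, C, D, E, F, G, H, I}.
Reachable from A: {A}.
In E's history but not A's: {B, C, D, E, F, G, H, I} — 8 commits.

8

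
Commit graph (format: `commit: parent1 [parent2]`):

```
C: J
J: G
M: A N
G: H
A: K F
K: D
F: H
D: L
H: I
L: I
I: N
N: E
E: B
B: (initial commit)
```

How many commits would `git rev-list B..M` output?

Reachable from M: {A, B, D, E, F, H, I, K, L, M, N}.
Reachable from B: {B}.
In M's history but not B's: {A, D, E, F, H, I, K, L, M, N} — 10 commits.

10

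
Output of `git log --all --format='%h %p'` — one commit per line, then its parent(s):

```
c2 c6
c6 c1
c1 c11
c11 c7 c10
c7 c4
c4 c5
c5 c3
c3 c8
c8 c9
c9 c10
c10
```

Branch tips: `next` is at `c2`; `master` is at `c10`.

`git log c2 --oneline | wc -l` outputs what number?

Walking parent pointers from c2: reachable set = {c1, c10, c11, c2, c3, c4, c5, c6, c7, c8, c9}.
That is 11 commits.

11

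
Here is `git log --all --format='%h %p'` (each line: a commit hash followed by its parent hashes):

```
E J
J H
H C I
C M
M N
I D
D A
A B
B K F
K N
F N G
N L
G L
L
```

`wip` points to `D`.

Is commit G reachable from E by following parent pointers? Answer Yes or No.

Yes

Ancestors of E (commits reachable by following parents): {A, B, C, D, E, F, G, H, I, J, K, L, M, N}.
G is in that set, so it is an ancestor of E.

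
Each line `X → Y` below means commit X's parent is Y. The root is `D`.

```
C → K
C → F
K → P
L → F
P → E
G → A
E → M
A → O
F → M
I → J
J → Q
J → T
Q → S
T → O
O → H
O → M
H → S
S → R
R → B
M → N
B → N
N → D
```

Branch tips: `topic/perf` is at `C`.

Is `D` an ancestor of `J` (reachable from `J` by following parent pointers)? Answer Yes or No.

Ancestors of J (commits reachable by following parents): {B, D, H, J, M, N, O, Q, R, S, T}.
D is in that set, so it is an ancestor of J.

Yes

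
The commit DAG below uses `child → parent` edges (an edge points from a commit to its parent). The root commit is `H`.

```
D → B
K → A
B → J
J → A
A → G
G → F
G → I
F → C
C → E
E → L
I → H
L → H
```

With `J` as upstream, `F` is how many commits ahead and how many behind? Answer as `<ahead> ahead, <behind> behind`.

Reachable from F: {C, E, F, H, L}.
Reachable from J: {A, C, E, F, G, H, I, J, L}.
Only in F's history (ahead): {} — 0.
Only in J's history (behind): {A, G, I, J} — 4.

0 ahead, 4 behind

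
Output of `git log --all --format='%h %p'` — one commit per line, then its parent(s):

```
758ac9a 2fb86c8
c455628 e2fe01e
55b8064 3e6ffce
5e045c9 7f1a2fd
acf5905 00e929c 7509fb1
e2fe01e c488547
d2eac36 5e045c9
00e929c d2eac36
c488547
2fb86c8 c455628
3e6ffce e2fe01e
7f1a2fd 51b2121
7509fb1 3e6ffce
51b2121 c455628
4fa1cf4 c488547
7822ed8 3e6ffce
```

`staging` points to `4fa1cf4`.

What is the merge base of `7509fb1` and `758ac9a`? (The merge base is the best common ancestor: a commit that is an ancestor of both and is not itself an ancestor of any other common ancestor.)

Ancestors of 7509fb1: {3e6ffce, 7509fb1, c488547, e2fe01e}.
Ancestors of 758ac9a: {2fb86c8, 758ac9a, c455628, c488547, e2fe01e}.
Common ancestors: {c488547, e2fe01e}.
Among these, e2fe01e is not an ancestor of any other common ancestor — it is the merge base.

e2fe01e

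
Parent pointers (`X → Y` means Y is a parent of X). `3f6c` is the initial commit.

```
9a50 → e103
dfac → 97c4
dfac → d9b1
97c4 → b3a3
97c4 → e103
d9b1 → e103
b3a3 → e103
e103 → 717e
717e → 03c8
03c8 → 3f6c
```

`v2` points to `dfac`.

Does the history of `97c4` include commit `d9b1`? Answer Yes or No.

Ancestors of 97c4: {03c8, 3f6c, 717e, 97c4, b3a3, e103}.
d9b1 is not in that set, so it is not an ancestor of 97c4.

No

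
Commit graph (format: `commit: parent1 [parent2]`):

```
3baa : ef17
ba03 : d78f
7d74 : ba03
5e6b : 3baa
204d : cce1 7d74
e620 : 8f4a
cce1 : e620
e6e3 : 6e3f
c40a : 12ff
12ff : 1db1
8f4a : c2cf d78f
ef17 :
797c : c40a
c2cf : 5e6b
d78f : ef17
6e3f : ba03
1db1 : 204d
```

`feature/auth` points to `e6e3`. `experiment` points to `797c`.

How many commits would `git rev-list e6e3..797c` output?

Reachable from 797c: {12ff, 1db1, 204d, 3baa, 5e6b, 797c, 7d74, 8f4a, ba03, c2cf, c40a, cce1, d78f, e620, ef17}.
Reachable from e6e3: {6e3f, ba03, d78f, e6e3, ef17}.
In 797c's history but not e6e3's: {12ff, 1db1, 204d, 3baa, 5e6b, 797c, 7d74, 8f4a, c2cf, c40a, cce1, e620} — 12 commits.

12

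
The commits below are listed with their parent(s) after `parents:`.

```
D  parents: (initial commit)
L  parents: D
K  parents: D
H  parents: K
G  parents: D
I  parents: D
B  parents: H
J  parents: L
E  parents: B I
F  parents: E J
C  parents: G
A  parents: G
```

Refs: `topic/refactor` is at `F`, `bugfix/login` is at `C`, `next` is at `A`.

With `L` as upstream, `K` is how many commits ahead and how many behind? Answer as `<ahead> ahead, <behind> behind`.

Reachable from K: {D, K}.
Reachable from L: {D, L}.
Only in K's history (ahead): {K} — 1.
Only in L's history (behind): {L} — 1.

1 ahead, 1 behind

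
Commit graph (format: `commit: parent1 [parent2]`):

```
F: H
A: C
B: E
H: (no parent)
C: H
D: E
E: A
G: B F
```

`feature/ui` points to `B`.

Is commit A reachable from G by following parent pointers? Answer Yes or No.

Yes

Ancestors of G (commits reachable by following parents): {A, B, C, E, F, G, H}.
A is in that set, so it is an ancestor of G.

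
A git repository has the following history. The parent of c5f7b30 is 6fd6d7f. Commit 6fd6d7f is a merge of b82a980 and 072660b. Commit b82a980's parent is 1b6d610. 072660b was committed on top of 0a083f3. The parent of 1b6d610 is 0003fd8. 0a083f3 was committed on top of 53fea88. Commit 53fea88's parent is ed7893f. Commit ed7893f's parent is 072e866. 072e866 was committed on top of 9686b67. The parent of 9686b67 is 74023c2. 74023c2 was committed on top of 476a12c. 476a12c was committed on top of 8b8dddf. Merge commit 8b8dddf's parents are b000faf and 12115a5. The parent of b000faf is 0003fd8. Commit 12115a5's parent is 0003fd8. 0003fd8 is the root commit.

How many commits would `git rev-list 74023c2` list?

Walking parent pointers from 74023c2: reachable set = {0003fd8, 12115a5, 476a12c, 74023c2, 8b8dddf, b000faf}.
That is 6 commits.

6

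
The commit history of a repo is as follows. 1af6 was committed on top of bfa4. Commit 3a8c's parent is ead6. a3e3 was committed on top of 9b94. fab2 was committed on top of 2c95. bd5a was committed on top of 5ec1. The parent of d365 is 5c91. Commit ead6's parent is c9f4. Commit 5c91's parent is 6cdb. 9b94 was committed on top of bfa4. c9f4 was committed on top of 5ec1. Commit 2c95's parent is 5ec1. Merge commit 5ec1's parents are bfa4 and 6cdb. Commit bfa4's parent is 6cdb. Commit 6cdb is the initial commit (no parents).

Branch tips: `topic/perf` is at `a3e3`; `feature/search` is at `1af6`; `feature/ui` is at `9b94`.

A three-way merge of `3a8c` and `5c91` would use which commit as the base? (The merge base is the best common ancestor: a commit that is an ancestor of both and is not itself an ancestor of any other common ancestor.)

6cdb

Ancestors of 3a8c: {3a8c, 5ec1, 6cdb, bfa4, c9f4, ead6}.
Ancestors of 5c91: {5c91, 6cdb}.
Common ancestors: {6cdb}.
The only common ancestor is 6cdb, so it is the merge base.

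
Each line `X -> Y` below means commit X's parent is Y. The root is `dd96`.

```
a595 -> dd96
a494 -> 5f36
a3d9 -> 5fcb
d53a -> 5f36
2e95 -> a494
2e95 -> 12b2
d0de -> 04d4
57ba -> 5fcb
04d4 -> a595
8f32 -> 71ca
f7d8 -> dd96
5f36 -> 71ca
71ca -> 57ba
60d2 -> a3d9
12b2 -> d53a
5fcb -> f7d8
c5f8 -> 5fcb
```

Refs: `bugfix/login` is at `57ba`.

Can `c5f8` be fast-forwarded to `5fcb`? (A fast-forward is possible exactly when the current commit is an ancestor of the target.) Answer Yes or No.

No

A fast-forward from c5f8 to 5fcb is possible iff c5f8 is an ancestor of 5fcb.
Ancestors of 5fcb: {5fcb, dd96, f7d8}.
c5f8 is not among them, so fast-forward is not possible.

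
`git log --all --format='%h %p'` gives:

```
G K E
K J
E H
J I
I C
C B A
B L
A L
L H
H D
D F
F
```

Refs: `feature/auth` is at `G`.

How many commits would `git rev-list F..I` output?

Reachable from I: {A, B, C, D, F, H, I, L}.
Reachable from F: {F}.
In I's history but not F's: {A, B, C, D, H, I, L} — 7 commits.

7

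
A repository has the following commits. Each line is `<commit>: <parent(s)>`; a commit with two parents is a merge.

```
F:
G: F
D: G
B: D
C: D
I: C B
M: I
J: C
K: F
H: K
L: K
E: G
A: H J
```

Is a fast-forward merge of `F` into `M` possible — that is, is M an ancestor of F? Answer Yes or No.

A fast-forward from M to F is possible iff M is an ancestor of F.
Ancestors of F: {F}.
M is not among them, so fast-forward is not possible.

No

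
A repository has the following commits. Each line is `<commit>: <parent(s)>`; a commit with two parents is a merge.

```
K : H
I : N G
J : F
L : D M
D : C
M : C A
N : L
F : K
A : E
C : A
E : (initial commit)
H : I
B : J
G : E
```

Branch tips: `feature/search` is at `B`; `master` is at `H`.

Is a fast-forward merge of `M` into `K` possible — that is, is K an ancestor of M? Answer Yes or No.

No

A fast-forward from K to M is possible iff K is an ancestor of M.
Ancestors of M: {A, C, E, M}.
K is not among them, so fast-forward is not possible.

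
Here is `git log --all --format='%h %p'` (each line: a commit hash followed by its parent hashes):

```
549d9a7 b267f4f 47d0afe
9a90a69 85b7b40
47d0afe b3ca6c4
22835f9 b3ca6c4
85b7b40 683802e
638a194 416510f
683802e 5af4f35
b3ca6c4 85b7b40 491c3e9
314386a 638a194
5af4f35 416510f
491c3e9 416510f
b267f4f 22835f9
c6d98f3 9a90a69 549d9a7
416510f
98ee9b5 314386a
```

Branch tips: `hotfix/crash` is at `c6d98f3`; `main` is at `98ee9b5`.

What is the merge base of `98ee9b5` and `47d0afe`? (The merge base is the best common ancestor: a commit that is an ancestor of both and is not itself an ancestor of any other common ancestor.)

Ancestors of 98ee9b5: {314386a, 416510f, 638a194, 98ee9b5}.
Ancestors of 47d0afe: {416510f, 47d0afe, 491c3e9, 5af4f35, 683802e, 85b7b40, b3ca6c4}.
Common ancestors: {416510f}.
The only common ancestor is 416510f, so it is the merge base.

416510f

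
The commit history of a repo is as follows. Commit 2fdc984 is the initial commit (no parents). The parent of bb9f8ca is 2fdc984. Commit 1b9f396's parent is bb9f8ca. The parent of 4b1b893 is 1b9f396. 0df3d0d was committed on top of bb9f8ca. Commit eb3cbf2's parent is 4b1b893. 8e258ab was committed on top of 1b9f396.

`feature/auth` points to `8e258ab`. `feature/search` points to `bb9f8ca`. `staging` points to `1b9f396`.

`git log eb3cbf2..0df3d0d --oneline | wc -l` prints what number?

1

Reachable from 0df3d0d: {0df3d0d, 2fdc984, bb9f8ca}.
Reachable from eb3cbf2: {1b9f396, 2fdc984, 4b1b893, bb9f8ca, eb3cbf2}.
In 0df3d0d's history but not eb3cbf2's: {0df3d0d} — 1 commit.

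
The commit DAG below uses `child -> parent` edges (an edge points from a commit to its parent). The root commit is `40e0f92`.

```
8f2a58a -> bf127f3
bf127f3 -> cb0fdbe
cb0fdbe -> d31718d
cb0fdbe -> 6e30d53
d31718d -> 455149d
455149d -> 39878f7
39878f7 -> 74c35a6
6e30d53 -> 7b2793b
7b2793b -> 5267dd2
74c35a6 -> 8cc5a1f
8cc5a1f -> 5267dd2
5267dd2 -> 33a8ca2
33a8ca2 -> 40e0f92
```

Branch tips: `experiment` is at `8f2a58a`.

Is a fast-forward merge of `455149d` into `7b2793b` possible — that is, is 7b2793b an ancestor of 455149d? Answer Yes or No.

A fast-forward from 7b2793b to 455149d is possible iff 7b2793b is an ancestor of 455149d.
Ancestors of 455149d: {33a8ca2, 39878f7, 40e0f92, 455149d, 5267dd2, 74c35a6, 8cc5a1f}.
7b2793b is not among them, so fast-forward is not possible.

No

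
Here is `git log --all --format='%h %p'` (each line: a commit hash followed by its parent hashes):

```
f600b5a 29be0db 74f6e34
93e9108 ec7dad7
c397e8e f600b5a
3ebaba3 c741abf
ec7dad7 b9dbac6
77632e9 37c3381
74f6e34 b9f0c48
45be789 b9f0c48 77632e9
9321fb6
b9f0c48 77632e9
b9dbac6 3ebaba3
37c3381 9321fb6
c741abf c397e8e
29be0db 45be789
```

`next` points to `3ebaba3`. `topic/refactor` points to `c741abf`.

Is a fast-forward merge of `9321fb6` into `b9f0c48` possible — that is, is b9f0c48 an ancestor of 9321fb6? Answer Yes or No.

A fast-forward from b9f0c48 to 9321fb6 is possible iff b9f0c48 is an ancestor of 9321fb6.
Ancestors of 9321fb6: {9321fb6}.
b9f0c48 is not among them, so fast-forward is not possible.

No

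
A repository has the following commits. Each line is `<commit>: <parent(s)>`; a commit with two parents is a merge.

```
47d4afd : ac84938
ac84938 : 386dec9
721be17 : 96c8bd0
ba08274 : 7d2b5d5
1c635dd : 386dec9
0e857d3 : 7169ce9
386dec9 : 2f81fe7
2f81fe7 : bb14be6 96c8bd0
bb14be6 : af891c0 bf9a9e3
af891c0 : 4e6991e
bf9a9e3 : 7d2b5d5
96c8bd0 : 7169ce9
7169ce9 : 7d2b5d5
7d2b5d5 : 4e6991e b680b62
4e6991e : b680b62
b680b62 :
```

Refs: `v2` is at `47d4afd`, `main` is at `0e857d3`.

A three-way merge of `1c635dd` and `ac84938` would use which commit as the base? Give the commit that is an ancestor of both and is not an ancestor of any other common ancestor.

386dec9

Ancestors of 1c635dd: {1c635dd, 2f81fe7, 386dec9, 4e6991e, 7169ce9, 7d2b5d5, 96c8bd0, af891c0, b680b62, bb14be6, bf9a9e3}.
Ancestors of ac84938: {2f81fe7, 386dec9, 4e6991e, 7169ce9, 7d2b5d5, 96c8bd0, ac84938, af891c0, b680b62, bb14be6, bf9a9e3}.
Common ancestors: {2f81fe7, 386dec9, 4e6991e, 7169ce9, 7d2b5d5, 96c8bd0, af891c0, b680b62, bb14be6, bf9a9e3}.
Among these, 386dec9 is not an ancestor of any other common ancestor — it is the merge base.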